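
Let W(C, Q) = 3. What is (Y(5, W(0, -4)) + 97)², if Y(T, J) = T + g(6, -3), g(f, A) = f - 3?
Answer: 11025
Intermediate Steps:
g(f, A) = -3 + f
Y(T, J) = 3 + T (Y(T, J) = T + (-3 + 6) = T + 3 = 3 + T)
(Y(5, W(0, -4)) + 97)² = ((3 + 5) + 97)² = (8 + 97)² = 105² = 11025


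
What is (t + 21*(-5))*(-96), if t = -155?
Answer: 24960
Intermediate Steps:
(t + 21*(-5))*(-96) = (-155 + 21*(-5))*(-96) = (-155 - 105)*(-96) = -260*(-96) = 24960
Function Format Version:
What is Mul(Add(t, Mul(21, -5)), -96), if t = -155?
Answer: 24960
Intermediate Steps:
Mul(Add(t, Mul(21, -5)), -96) = Mul(Add(-155, Mul(21, -5)), -96) = Mul(Add(-155, -105), -96) = Mul(-260, -96) = 24960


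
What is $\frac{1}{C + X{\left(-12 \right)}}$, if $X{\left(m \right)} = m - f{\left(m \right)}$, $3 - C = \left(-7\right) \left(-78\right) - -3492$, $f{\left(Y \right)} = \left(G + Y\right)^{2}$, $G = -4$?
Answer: $- \frac{1}{4303} \approx -0.0002324$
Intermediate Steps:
$f{\left(Y \right)} = \left(-4 + Y\right)^{2}$
$C = -4035$ ($C = 3 - \left(\left(-7\right) \left(-78\right) - -3492\right) = 3 - \left(546 + 3492\right) = 3 - 4038 = -4035$)
$X{\left(m \right)} = m - \left(-4 + m\right)^{2}$
$\frac{1}{C + X{\left(-12 \right)}} = \frac{1}{-4035 - \left(12 + \left(-4 - 12\right)^{2}\right)} = \frac{1}{-4035 - 268} = \frac{1}{-4303} = - \frac{1}{4303}$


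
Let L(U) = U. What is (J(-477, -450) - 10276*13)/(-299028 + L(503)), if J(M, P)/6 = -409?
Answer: 136042/298525 ≈ 0.45571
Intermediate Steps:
J(M, P) = -2454 (J(M, P) = 6*(-409) = -2454)
(J(-477, -450) - 10276*13)/(-299028 + L(503)) = (-2454 - 10276*13)/(-299028 + 503) = (-2454 - 133588)/(-298525) = -136042*(-1/298525) = 136042/298525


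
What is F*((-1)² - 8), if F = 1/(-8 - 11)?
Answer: 7/19 ≈ 0.36842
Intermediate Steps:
F = -1/19 (F = 1/(-19) = -1/19 ≈ -0.052632)
F*((-1)² - 8) = -((-1)² - 8)/19 = -(1 - 8)/19 = -1/19*(-7) = 7/19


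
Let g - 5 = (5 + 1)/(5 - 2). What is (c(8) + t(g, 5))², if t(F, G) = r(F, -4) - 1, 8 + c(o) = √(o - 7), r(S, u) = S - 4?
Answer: 25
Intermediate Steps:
g = 7 (g = 5 + (5 + 1)/(5 - 2) = 5 + 6/3 = 5 + 6*(⅓) = 5 + 2 = 7)
r(S, u) = -4 + S
c(o) = -8 + √(-7 + o) (c(o) = -8 + √(o - 7) = -8 + √(-7 + o))
t(F, G) = -5 + F (t(F, G) = (-4 + F) - 1 = -5 + F)
(c(8) + t(g, 5))² = ((-8 + √(-7 + 8)) + (-5 + 7))² = ((-8 + √1) + 2)² = ((-8 + 1) + 2)² = (-7 + 2)² = (-5)² = 25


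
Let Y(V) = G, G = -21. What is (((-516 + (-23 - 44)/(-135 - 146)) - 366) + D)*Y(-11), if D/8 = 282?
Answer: -8109381/281 ≈ -28859.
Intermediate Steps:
D = 2256 (D = 8*282 = 2256)
Y(V) = -21
(((-516 + (-23 - 44)/(-135 - 146)) - 366) + D)*Y(-11) = (((-516 + (-23 - 44)/(-135 - 146)) - 366) + 2256)*(-21) = (((-516 - 67/(-281)) - 366) + 2256)*(-21) = (((-516 - 67*(-1/281)) - 366) + 2256)*(-21) = (((-516 + 67/281) - 366) + 2256)*(-21) = ((-144929/281 - 366) + 2256)*(-21) = (-247775/281 + 2256)*(-21) = (386161/281)*(-21) = -8109381/281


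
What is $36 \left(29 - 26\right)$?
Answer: $108$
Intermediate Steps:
$36 \left(29 - 26\right) = 36 \cdot 3 = 108$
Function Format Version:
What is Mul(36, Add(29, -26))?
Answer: 108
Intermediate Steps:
Mul(36, Add(29, -26)) = Mul(36, 3) = 108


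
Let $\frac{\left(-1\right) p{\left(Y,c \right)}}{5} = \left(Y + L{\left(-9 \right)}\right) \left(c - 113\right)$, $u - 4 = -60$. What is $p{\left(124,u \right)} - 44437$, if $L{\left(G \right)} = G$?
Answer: $52738$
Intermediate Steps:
$u = -56$ ($u = 4 - 60 = -56$)
$p{\left(Y,c \right)} = - 5 \left(-113 + c\right) \left(-9 + Y\right)$ ($p{\left(Y,c \right)} = - 5 \left(Y - 9\right) \left(c - 113\right) = - 5 \left(-9 + Y\right) \left(-113 + c\right) = - 5 \left(-113 + c\right) \left(-9 + Y\right)$)
$p{\left(124,u \right)} - 44437 = \left(-5085 + 45 \left(-56\right) + 565 \cdot 124 - 620 \left(-56\right)\right) - 44437 = \left(-5085 - 2520 + 70060 + 34720\right) - 44437 = 97175 - 44437 = 52738$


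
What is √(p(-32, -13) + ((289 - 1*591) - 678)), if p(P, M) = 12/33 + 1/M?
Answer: I*√20034157/143 ≈ 31.3*I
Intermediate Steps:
p(P, M) = 4/11 + 1/M (p(P, M) = 12*(1/33) + 1/M = 4/11 + 1/M)
√(p(-32, -13) + ((289 - 1*591) - 678)) = √((4/11 + 1/(-13)) + ((289 - 1*591) - 678)) = √((4/11 - 1/13) + ((289 - 591) - 678)) = √(41/143 + (-302 - 678)) = √(41/143 - 980) = √(-140099/143) = I*√20034157/143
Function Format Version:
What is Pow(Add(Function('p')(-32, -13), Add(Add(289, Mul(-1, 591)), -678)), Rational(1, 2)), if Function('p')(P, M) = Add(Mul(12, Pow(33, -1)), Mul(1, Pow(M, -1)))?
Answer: Mul(Rational(1, 143), I, Pow(20034157, Rational(1, 2))) ≈ Mul(31.300, I)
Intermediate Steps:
Function('p')(P, M) = Add(Rational(4, 11), Pow(M, -1)) (Function('p')(P, M) = Add(Mul(12, Rational(1, 33)), Pow(M, -1)) = Add(Rational(4, 11), Pow(M, -1)))
Pow(Add(Function('p')(-32, -13), Add(Add(289, Mul(-1, 591)), -678)), Rational(1, 2)) = Pow(Add(Add(Rational(4, 11), Pow(-13, -1)), Add(Add(289, Mul(-1, 591)), -678)), Rational(1, 2)) = Pow(Add(Add(Rational(4, 11), Rational(-1, 13)), Add(Add(289, -591), -678)), Rational(1, 2)) = Pow(Add(Rational(41, 143), Add(-302, -678)), Rational(1, 2)) = Pow(Add(Rational(41, 143), -980), Rational(1, 2)) = Pow(Rational(-140099, 143), Rational(1, 2)) = Mul(Rational(1, 143), I, Pow(20034157, Rational(1, 2)))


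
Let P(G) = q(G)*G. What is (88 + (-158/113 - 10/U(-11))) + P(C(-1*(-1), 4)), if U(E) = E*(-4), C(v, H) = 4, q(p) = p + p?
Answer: 294279/2486 ≈ 118.37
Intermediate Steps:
q(p) = 2*p
P(G) = 2*G**2 (P(G) = (2*G)*G = 2*G**2)
U(E) = -4*E
(88 + (-158/113 - 10/U(-11))) + P(C(-1*(-1), 4)) = (88 + (-158/113 - 10/((-4*(-11))))) + 2*4**2 = (88 + (-158*1/113 - 10/44)) + 2*16 = (88 + (-158/113 - 10*1/44)) + 32 = (88 + (-158/113 - 5/22)) + 32 = (88 - 4041/2486) + 32 = 214727/2486 + 32 = 294279/2486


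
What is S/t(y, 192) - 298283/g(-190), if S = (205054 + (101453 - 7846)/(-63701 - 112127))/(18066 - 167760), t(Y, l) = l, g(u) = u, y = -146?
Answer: 251228518080183067/160028011522560 ≈ 1569.9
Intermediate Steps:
S = -12018047035/8773465544 (S = (205054 + 93607/(-175828))/(-149694) = (205054 + 93607*(-1/175828))*(-1/149694) = (205054 - 93607/175828)*(-1/149694) = (36054141105/175828)*(-1/149694) = -12018047035/8773465544 ≈ -1.3698)
S/t(y, 192) - 298283/g(-190) = -12018047035/8773465544/192 - 298283/(-190) = -12018047035/8773465544*1/192 - 298283*(-1/190) = -12018047035/1684505384448 + 298283/190 = 251228518080183067/160028011522560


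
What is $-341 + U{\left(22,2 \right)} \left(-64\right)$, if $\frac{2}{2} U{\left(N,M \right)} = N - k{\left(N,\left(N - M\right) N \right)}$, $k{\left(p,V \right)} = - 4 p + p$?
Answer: $-5973$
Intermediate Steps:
$k{\left(p,V \right)} = - 3 p$
$U{\left(N,M \right)} = 4 N$ ($U{\left(N,M \right)} = N - - 3 N = N + 3 N = 4 N$)
$-341 + U{\left(22,2 \right)} \left(-64\right) = -341 + 4 \cdot 22 \left(-64\right) = -341 + 88 \left(-64\right) = -341 - 5632 = -5973$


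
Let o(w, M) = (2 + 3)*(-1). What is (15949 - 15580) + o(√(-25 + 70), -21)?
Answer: 364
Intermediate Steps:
o(w, M) = -5 (o(w, M) = 5*(-1) = -5)
(15949 - 15580) + o(√(-25 + 70), -21) = (15949 - 15580) - 5 = 369 - 5 = 364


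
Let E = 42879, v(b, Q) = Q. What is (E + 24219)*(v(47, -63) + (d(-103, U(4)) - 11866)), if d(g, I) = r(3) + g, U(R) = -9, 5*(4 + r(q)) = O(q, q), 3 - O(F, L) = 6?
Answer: -4038158934/5 ≈ -8.0763e+8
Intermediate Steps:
O(F, L) = -3 (O(F, L) = 3 - 1*6 = 3 - 6 = -3)
r(q) = -23/5 (r(q) = -4 + (⅕)*(-3) = -4 - ⅗ = -23/5)
d(g, I) = -23/5 + g
(E + 24219)*(v(47, -63) + (d(-103, U(4)) - 11866)) = (42879 + 24219)*(-63 + ((-23/5 - 103) - 11866)) = 67098*(-63 + (-538/5 - 11866)) = 67098*(-63 - 59868/5) = 67098*(-60183/5) = -4038158934/5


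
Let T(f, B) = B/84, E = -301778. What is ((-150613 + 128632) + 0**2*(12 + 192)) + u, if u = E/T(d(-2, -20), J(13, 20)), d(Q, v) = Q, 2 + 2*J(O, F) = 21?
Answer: -51116343/19 ≈ -2.6903e+6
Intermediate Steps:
J(O, F) = 19/2 (J(O, F) = -1 + (1/2)*21 = -1 + 21/2 = 19/2)
T(f, B) = B/84 (T(f, B) = B*(1/84) = B/84)
u = -50698704/19 (u = -301778/((1/84)*(19/2)) = -301778/19/168 = -301778*168/19 = -50698704/19 ≈ -2.6684e+6)
((-150613 + 128632) + 0**2*(12 + 192)) + u = ((-150613 + 128632) + 0**2*(12 + 192)) - 50698704/19 = (-21981 + 0*204) - 50698704/19 = (-21981 + 0) - 50698704/19 = -21981 - 50698704/19 = -51116343/19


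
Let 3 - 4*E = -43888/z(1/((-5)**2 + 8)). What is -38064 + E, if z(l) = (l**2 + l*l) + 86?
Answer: -1776451617/46828 ≈ -37936.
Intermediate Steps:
z(l) = 86 + 2*l**2 (z(l) = (l**2 + l**2) + 86 = 2*l**2 + 86 = 86 + 2*l**2)
E = 6009375/46828 (E = 3/4 - (-10972)/(86 + 2*(1/((-5)**2 + 8))**2) = 3/4 - (-10972)/(86 + 2*(1/(25 + 8))**2) = 3/4 - (-10972)/(86 + 2*(1/33)**2) = 3/4 - (-10972)/(86 + 2*(1/1089)) = 3/4 - (-10972)/(86 + 2/1089) = 3/4 - (-10972)/93656/1089 = 3/4 - (-10972)*1089/93656 = 3/4 - 1/4*(-5974254/11707) = 3/4 + 2987127/23414 = 6009375/46828 ≈ 128.33)
-38064 + E = -38064 + 6009375/46828 = -1776451617/46828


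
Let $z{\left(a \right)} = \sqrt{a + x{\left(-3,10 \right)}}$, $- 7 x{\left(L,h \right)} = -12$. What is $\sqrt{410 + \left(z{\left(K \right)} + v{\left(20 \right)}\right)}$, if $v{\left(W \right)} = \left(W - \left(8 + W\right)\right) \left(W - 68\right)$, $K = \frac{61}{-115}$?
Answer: $\frac{\sqrt{514531850 + 805 \sqrt{767165}}}{805} \approx 28.197$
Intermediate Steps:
$K = - \frac{61}{115}$ ($K = 61 \left(- \frac{1}{115}\right) = - \frac{61}{115} \approx -0.53043$)
$x{\left(L,h \right)} = \frac{12}{7}$ ($x{\left(L,h \right)} = \left(- \frac{1}{7}\right) \left(-12\right) = \frac{12}{7}$)
$v{\left(W \right)} = 544 - 8 W$ ($v{\left(W \right)} = - 8 \left(-68 + W\right) = 544 - 8 W$)
$z{\left(a \right)} = \sqrt{\frac{12}{7} + a}$ ($z{\left(a \right)} = \sqrt{a + \frac{12}{7}} = \sqrt{\frac{12}{7} + a}$)
$\sqrt{410 + \left(z{\left(K \right)} + v{\left(20 \right)}\right)} = \sqrt{410 + \left(\frac{\sqrt{84 + 49 \left(- \frac{61}{115}\right)}}{7} + \left(544 - 160\right)\right)} = \sqrt{410 + \left(\frac{\sqrt{84 - \frac{2989}{115}}}{7} + \left(544 - 160\right)\right)} = \sqrt{410 + \left(\frac{\sqrt{\frac{6671}{115}}}{7} + 384\right)} = \sqrt{410 + \left(\frac{\frac{1}{115} \sqrt{767165}}{7} + 384\right)} = \sqrt{410 + \left(\frac{\sqrt{767165}}{805} + 384\right)} = \sqrt{410 + \left(384 + \frac{\sqrt{767165}}{805}\right)} = \sqrt{794 + \frac{\sqrt{767165}}{805}}$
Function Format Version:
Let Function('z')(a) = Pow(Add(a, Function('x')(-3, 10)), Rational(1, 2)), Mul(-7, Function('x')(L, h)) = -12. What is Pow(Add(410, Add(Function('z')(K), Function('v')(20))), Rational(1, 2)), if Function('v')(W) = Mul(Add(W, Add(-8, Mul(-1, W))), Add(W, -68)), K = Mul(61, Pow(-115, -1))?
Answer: Mul(Rational(1, 805), Pow(Add(514531850, Mul(805, Pow(767165, Rational(1, 2)))), Rational(1, 2))) ≈ 28.197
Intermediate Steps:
K = Rational(-61, 115) (K = Mul(61, Rational(-1, 115)) = Rational(-61, 115) ≈ -0.53043)
Function('x')(L, h) = Rational(12, 7) (Function('x')(L, h) = Mul(Rational(-1, 7), -12) = Rational(12, 7))
Function('v')(W) = Add(544, Mul(-8, W)) (Function('v')(W) = Mul(-8, Add(-68, W)) = Add(544, Mul(-8, W)))
Function('z')(a) = Pow(Add(Rational(12, 7), a), Rational(1, 2)) (Function('z')(a) = Pow(Add(a, Rational(12, 7)), Rational(1, 2)) = Pow(Add(Rational(12, 7), a), Rational(1, 2)))
Pow(Add(410, Add(Function('z')(K), Function('v')(20))), Rational(1, 2)) = Pow(Add(410, Add(Mul(Rational(1, 7), Pow(Add(84, Mul(49, Rational(-61, 115))), Rational(1, 2))), Add(544, Mul(-8, 20)))), Rational(1, 2)) = Pow(Add(410, Add(Mul(Rational(1, 7), Pow(Add(84, Rational(-2989, 115)), Rational(1, 2))), Add(544, -160))), Rational(1, 2)) = Pow(Add(410, Add(Mul(Rational(1, 7), Pow(Rational(6671, 115), Rational(1, 2))), 384)), Rational(1, 2)) = Pow(Add(410, Add(Mul(Rational(1, 7), Mul(Rational(1, 115), Pow(767165, Rational(1, 2)))), 384)), Rational(1, 2)) = Pow(Add(410, Add(Mul(Rational(1, 805), Pow(767165, Rational(1, 2))), 384)), Rational(1, 2)) = Pow(Add(410, Add(384, Mul(Rational(1, 805), Pow(767165, Rational(1, 2))))), Rational(1, 2)) = Pow(Add(794, Mul(Rational(1, 805), Pow(767165, Rational(1, 2)))), Rational(1, 2))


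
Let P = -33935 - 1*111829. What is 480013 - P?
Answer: 625777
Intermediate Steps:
P = -145764 (P = -33935 - 111829 = -145764)
480013 - P = 480013 - 1*(-145764) = 480013 + 145764 = 625777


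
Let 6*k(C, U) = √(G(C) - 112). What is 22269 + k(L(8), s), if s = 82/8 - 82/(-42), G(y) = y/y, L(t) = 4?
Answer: 22269 + I*√111/6 ≈ 22269.0 + 1.7559*I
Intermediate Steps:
G(y) = 1
s = 1025/84 (s = 82*(⅛) - 82*(-1/42) = 41/4 + 41/21 = 1025/84 ≈ 12.202)
k(C, U) = I*√111/6 (k(C, U) = √(1 - 112)/6 = √(-111)/6 = (I*√111)/6 = I*√111/6)
22269 + k(L(8), s) = 22269 + I*√111/6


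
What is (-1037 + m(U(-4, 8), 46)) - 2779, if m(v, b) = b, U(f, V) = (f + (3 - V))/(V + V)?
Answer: -3770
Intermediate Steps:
U(f, V) = (3 + f - V)/(2*V) (U(f, V) = (3 + f - V)/((2*V)) = (3 + f - V)*(1/(2*V)) = (3 + f - V)/(2*V))
(-1037 + m(U(-4, 8), 46)) - 2779 = (-1037 + 46) - 2779 = -991 - 2779 = -3770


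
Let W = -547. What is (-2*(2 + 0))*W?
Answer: 2188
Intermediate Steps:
(-2*(2 + 0))*W = -2*(2 + 0)*(-547) = -2*2*(-547) = -4*(-547) = 2188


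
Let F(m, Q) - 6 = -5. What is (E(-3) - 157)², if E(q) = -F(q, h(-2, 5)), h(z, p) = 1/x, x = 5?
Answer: 24964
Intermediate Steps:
h(z, p) = ⅕ (h(z, p) = 1/5 = ⅕)
F(m, Q) = 1 (F(m, Q) = 6 - 5 = 1)
E(q) = -1 (E(q) = -1*1 = -1)
(E(-3) - 157)² = (-1 - 157)² = (-158)² = 24964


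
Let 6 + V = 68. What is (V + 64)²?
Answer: 15876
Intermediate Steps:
V = 62 (V = -6 + 68 = 62)
(V + 64)² = (62 + 64)² = 126² = 15876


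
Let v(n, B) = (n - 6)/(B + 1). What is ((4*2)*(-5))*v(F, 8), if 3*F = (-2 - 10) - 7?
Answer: 1480/27 ≈ 54.815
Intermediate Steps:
F = -19/3 (F = ((-2 - 10) - 7)/3 = (-12 - 7)/3 = (⅓)*(-19) = -19/3 ≈ -6.3333)
v(n, B) = (-6 + n)/(1 + B)
((4*2)*(-5))*v(F, 8) = ((4*2)*(-5))*((-6 - 19/3)/(1 + 8)) = (8*(-5))*(-37/3/9) = -40*(-37)/(9*3) = -40*(-37/27) = 1480/27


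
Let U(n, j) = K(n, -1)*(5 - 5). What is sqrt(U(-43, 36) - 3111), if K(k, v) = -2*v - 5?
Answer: I*sqrt(3111) ≈ 55.776*I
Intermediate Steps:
K(k, v) = -5 - 2*v
U(n, j) = 0 (U(n, j) = (-5 - 2*(-1))*(5 - 5) = (-5 + 2)*0 = -3*0 = 0)
sqrt(U(-43, 36) - 3111) = sqrt(0 - 3111) = sqrt(-3111) = I*sqrt(3111)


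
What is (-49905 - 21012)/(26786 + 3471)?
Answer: -70917/30257 ≈ -2.3438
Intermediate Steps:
(-49905 - 21012)/(26786 + 3471) = -70917/30257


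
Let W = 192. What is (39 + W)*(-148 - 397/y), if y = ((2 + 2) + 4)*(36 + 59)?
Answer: -26074587/760 ≈ -34309.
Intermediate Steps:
y = 760 (y = (4 + 4)*95 = 8*95 = 760)
(39 + W)*(-148 - 397/y) = (39 + 192)*(-148 - 397/760) = 231*(-148 - 397*1/760) = 231*(-148 - 397/760) = 231*(-112877/760) = -26074587/760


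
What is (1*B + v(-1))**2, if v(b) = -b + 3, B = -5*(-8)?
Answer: 1936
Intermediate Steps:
B = 40
v(b) = 3 - b
(1*B + v(-1))**2 = (1*40 + (3 - 1*(-1)))**2 = (40 + (3 + 1))**2 = (40 + 4)**2 = 44**2 = 1936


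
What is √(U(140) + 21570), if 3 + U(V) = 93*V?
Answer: 9*√427 ≈ 185.98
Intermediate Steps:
U(V) = -3 + 93*V
√(U(140) + 21570) = √((-3 + 93*140) + 21570) = √((-3 + 13020) + 21570) = √(13017 + 21570) = √34587 = 9*√427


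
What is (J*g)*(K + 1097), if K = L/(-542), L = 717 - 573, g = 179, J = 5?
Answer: 266007425/271 ≈ 9.8158e+5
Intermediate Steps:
L = 144
K = -72/271 (K = 144/(-542) = 144*(-1/542) = -72/271 ≈ -0.26568)
(J*g)*(K + 1097) = (5*179)*(-72/271 + 1097) = 895*(297215/271) = 266007425/271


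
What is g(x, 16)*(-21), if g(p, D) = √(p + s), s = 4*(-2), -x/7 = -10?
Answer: -21*√62 ≈ -165.35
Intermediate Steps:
x = 70 (x = -7*(-10) = 70)
s = -8
g(p, D) = √(-8 + p) (g(p, D) = √(p - 8) = √(-8 + p))
g(x, 16)*(-21) = √(-8 + 70)*(-21) = √62*(-21) = -21*√62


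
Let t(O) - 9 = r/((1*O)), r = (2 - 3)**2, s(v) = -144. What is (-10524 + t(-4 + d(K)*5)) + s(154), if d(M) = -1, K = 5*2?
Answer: -95932/9 ≈ -10659.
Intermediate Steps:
K = 10
r = 1 (r = (-1)**2 = 1)
t(O) = 9 + 1/O (t(O) = 9 + 1/(1*O) = 9 + 1/O)
(-10524 + t(-4 + d(K)*5)) + s(154) = (-10524 + (9 + 1/(-4 - 1*5))) - 144 = (-10524 + (9 + 1/(-4 - 5))) - 144 = (-10524 + (9 + 1/(-9))) - 144 = (-10524 + (9 - 1/9)) - 144 = (-10524 + 80/9) - 144 = -94636/9 - 144 = -95932/9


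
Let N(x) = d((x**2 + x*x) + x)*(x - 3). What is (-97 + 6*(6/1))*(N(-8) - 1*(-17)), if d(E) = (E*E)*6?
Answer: 57973363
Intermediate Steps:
d(E) = 6*E**2 (d(E) = E**2*6 = 6*E**2)
N(x) = 6*(x + 2*x**2)**2*(-3 + x) (N(x) = (6*((x**2 + x*x) + x)**2)*(x - 3) = (6*((x**2 + x**2) + x)**2)*(-3 + x) = (6*(2*x**2 + x)**2)*(-3 + x) = (6*(x + 2*x**2)**2)*(-3 + x) = 6*(x + 2*x**2)**2*(-3 + x))
(-97 + 6*(6/1))*(N(-8) - 1*(-17)) = (-97 + 6*(6/1))*(6*(-8)**2*(1 + 2*(-8))**2*(-3 - 8) - 1*(-17)) = (-97 + 6*(6*1))*(6*64*(1 - 16)**2*(-11) + 17) = (-97 + 6*6)*(6*64*(-15)**2*(-11) + 17) = (-97 + 36)*(6*64*225*(-11) + 17) = -61*(-950400 + 17) = -61*(-950383) = 57973363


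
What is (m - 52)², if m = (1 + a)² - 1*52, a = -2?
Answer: 10609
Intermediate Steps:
m = -51 (m = (1 - 2)² - 1*52 = (-1)² - 52 = 1 - 52 = -51)
(m - 52)² = (-51 - 52)² = (-103)² = 10609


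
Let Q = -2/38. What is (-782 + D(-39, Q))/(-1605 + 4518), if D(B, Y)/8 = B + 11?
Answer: -1006/2913 ≈ -0.34535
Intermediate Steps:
Q = -1/19 (Q = -2*1/38 = -1/19 ≈ -0.052632)
D(B, Y) = 88 + 8*B (D(B, Y) = 8*(B + 11) = 8*(11 + B) = 88 + 8*B)
(-782 + D(-39, Q))/(-1605 + 4518) = (-782 + (88 + 8*(-39)))/(-1605 + 4518) = (-782 + (88 - 312))/2913 = (-782 - 224)*(1/2913) = -1006*1/2913 = -1006/2913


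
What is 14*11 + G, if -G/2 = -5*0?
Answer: 154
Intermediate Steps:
G = 0 (G = -(-10)*0 = -2*0 = 0)
14*11 + G = 14*11 + 0 = 154 + 0 = 154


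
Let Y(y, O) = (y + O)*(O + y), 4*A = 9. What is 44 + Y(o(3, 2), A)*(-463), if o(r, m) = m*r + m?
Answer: -777599/16 ≈ -48600.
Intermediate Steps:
A = 9/4 (A = (¼)*9 = 9/4 ≈ 2.2500)
o(r, m) = m + m*r
Y(y, O) = (O + y)² (Y(y, O) = (O + y)*(O + y) = (O + y)²)
44 + Y(o(3, 2), A)*(-463) = 44 + (9/4 + 2*(1 + 3))²*(-463) = 44 + (9/4 + 2*4)²*(-463) = 44 + (9/4 + 8)²*(-463) = 44 + (41/4)²*(-463) = 44 + (1681/16)*(-463) = 44 - 778303/16 = -777599/16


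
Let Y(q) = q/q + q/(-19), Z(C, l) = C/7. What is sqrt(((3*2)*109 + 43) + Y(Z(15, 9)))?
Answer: sqrt(12344927)/133 ≈ 26.418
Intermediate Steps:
Z(C, l) = C/7 (Z(C, l) = C*(1/7) = C/7)
Y(q) = 1 - q/19 (Y(q) = 1 + q*(-1/19) = 1 - q/19)
sqrt(((3*2)*109 + 43) + Y(Z(15, 9))) = sqrt(((3*2)*109 + 43) + (1 - 15/133)) = sqrt((6*109 + 43) + (1 - 1/19*15/7)) = sqrt((654 + 43) + (1 - 15/133)) = sqrt(697 + 118/133) = sqrt(92819/133) = sqrt(12344927)/133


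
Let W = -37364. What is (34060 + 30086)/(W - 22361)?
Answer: -64146/59725 ≈ -1.0740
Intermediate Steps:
(34060 + 30086)/(W - 22361) = (34060 + 30086)/(-37364 - 22361) = 64146/(-59725) = 64146*(-1/59725) = -64146/59725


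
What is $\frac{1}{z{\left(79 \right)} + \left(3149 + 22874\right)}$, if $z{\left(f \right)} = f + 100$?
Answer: $\frac{1}{26202} \approx 3.8165 \cdot 10^{-5}$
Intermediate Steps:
$z{\left(f \right)} = 100 + f$
$\frac{1}{z{\left(79 \right)} + \left(3149 + 22874\right)} = \frac{1}{\left(100 + 79\right) + \left(3149 + 22874\right)} = \frac{1}{179 + 26023} = \frac{1}{26202}$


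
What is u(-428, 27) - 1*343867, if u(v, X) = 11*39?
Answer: -343438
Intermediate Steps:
u(v, X) = 429
u(-428, 27) - 1*343867 = 429 - 1*343867 = 429 - 343867 = -343438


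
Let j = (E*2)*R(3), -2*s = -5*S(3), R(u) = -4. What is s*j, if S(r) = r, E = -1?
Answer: 60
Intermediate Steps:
s = 15/2 (s = -(-5)*3/2 = -½*(-15) = 15/2 ≈ 7.5000)
j = 8 (j = -1*2*(-4) = -2*(-4) = 8)
s*j = (15/2)*8 = 60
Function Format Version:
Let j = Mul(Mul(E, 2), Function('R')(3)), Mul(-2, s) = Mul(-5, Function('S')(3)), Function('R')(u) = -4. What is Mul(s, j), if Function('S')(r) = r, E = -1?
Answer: 60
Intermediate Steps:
s = Rational(15, 2) (s = Mul(Rational(-1, 2), Mul(-5, 3)) = Mul(Rational(-1, 2), -15) = Rational(15, 2) ≈ 7.5000)
j = 8 (j = Mul(Mul(-1, 2), -4) = Mul(-2, -4) = 8)
Mul(s, j) = Mul(Rational(15, 2), 8) = 60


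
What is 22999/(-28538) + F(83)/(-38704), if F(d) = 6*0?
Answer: -22999/28538 ≈ -0.80591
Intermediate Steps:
F(d) = 0
22999/(-28538) + F(83)/(-38704) = 22999/(-28538) + 0/(-38704) = 22999*(-1/28538) + 0*(-1/38704) = -22999/28538 + 0 = -22999/28538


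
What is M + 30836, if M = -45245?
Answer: -14409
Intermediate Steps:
M + 30836 = -45245 + 30836 = -14409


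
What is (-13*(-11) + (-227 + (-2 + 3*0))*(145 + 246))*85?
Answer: -7598660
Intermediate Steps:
(-13*(-11) + (-227 + (-2 + 3*0))*(145 + 246))*85 = (143 + (-227 + (-2 + 0))*391)*85 = (143 + (-227 - 2)*391)*85 = (143 - 229*391)*85 = (143 - 89539)*85 = -89396*85 = -7598660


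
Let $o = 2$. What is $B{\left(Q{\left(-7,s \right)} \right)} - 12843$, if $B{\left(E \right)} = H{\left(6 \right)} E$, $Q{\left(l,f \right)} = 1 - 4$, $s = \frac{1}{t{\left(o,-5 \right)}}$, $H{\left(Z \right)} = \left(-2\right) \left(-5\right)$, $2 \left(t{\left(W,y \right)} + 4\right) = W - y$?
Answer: $-12873$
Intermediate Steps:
$t{\left(W,y \right)} = -4 + \frac{W}{2} - \frac{y}{2}$ ($t{\left(W,y \right)} = -4 + \frac{W - y}{2} = -4 + \left(\frac{W}{2} - \frac{y}{2}\right) = -4 + \frac{W}{2} - \frac{y}{2}$)
$H{\left(Z \right)} = 10$
$s = -2$ ($s = \frac{1}{-4 + \frac{1}{2} \cdot 2 - - \frac{5}{2}} = \frac{1}{-4 + 1 + \frac{5}{2}} = \frac{1}{- \frac{1}{2}} = -2$)
$Q{\left(l,f \right)} = -3$
$B{\left(E \right)} = 10 E$
$B{\left(Q{\left(-7,s \right)} \right)} - 12843 = 10 \left(-3\right) - 12843 = -30 - 12843 = -12873$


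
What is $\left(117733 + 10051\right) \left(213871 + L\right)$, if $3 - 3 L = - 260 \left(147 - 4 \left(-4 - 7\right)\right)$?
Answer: $\frac{88334012384}{3} \approx 2.9445 \cdot 10^{10}$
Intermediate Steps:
$L = \frac{49663}{3}$ ($L = 1 - \frac{\left(-260\right) \left(147 - 4 \left(-4 - 7\right)\right)}{3} = 1 - \frac{\left(-260\right) \left(147 - -44\right)}{3} = 1 - \frac{\left(-260\right) \left(147 + 44\right)}{3} = 1 - \frac{\left(-260\right) 191}{3} = 1 - - \frac{49660}{3} = 1 + \frac{49660}{3} = \frac{49663}{3} \approx 16554.0$)
$\left(117733 + 10051\right) \left(213871 + L\right) = \left(117733 + 10051\right) \left(213871 + \frac{49663}{3}\right) = 127784 \cdot \frac{691276}{3} = \frac{88334012384}{3}$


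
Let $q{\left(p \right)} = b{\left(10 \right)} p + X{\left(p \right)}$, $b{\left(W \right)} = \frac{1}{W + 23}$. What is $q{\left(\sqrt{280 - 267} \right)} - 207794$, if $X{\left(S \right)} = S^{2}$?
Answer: $-207781 + \frac{\sqrt{13}}{33} \approx -2.0778 \cdot 10^{5}$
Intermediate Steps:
$b{\left(W \right)} = \frac{1}{23 + W}$
$q{\left(p \right)} = p^{2} + \frac{p}{33}$ ($q{\left(p \right)} = \frac{p}{23 + 10} + p^{2} = \frac{p}{33} + p^{2} = p^{2} + \frac{p}{33}$)
$q{\left(\sqrt{280 - 267} \right)} - 207794 = \sqrt{280 - 267} \left(\frac{1}{33} + \sqrt{280 - 267}\right) - 207794 = \sqrt{13} \left(\frac{1}{33} + \sqrt{13}\right) - 207794 = -207794 + \sqrt{13} \left(\frac{1}{33} + \sqrt{13}\right)$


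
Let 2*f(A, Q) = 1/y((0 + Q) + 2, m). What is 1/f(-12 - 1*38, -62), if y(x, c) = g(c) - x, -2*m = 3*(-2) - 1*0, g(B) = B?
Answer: 126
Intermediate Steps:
m = 3 (m = -(3*(-2) - 1*0)/2 = -(-6 + 0)/2 = -1/2*(-6) = 3)
y(x, c) = c - x
f(A, Q) = 1/(2*(1 - Q)) (f(A, Q) = 1/(2*(3 - ((0 + Q) + 2))) = 1/(2*(3 - (Q + 2))) = 1/(2*(3 - (2 + Q))) = 1/(2*(3 + (-2 - Q))) = 1/(2*(1 - Q)))
1/f(-12 - 1*38, -62) = 1/(-1/(-2 + 2*(-62))) = 1/(-1/(-2 - 124)) = 1/(-1/(-126)) = 1/(-1*(-1/126)) = 1/(1/126) = 126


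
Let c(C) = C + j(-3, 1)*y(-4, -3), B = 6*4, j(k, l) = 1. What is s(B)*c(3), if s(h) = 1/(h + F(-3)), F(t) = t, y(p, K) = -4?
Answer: -1/21 ≈ -0.047619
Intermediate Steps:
B = 24
s(h) = 1/(-3 + h) (s(h) = 1/(h - 3) = 1/(-3 + h))
c(C) = -4 + C (c(C) = C + 1*(-4) = C - 4 = -4 + C)
s(B)*c(3) = (-4 + 3)/(-3 + 24) = -1/21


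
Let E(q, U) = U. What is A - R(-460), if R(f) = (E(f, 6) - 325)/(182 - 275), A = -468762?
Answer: -43595185/93 ≈ -4.6877e+5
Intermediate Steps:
R(f) = 319/93 (R(f) = (6 - 325)/(182 - 275) = -319/(-93) = -319*(-1/93) = 319/93)
A - R(-460) = -468762 - 1*319/93 = -468762 - 319/93 = -43595185/93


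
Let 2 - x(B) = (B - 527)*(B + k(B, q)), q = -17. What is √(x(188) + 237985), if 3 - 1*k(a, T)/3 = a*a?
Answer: I*√35640078 ≈ 5969.9*I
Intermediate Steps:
k(a, T) = 9 - 3*a² (k(a, T) = 9 - 3*a*a = 9 - 3*a²)
x(B) = 2 - (-527 + B)*(9 + B - 3*B²) (x(B) = 2 - (B - 527)*(B + (9 - 3*B²)) = 2 - (-527 + B)*(9 + B - 3*B²))
√(x(188) + 237985) = √((4745 - 1582*188² + 3*188³ + 518*188) + 237985) = √((4745 - 1582*35344 + 3*6644672 + 97384) + 237985) = √((4745 - 55914208 + 19934016 + 97384) + 237985) = √(-35878063 + 237985) = √(-35640078) = I*√35640078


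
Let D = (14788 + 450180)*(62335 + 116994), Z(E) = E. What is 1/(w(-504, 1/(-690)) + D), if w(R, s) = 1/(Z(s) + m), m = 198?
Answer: 136619/11391599130758858 ≈ 1.1993e-11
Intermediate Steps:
D = 83382246472 (D = 464968*179329 = 83382246472)
w(R, s) = 1/(198 + s) (w(R, s) = 1/(s + 198) = 1/(198 + s))
1/(w(-504, 1/(-690)) + D) = 1/(1/(198 + 1/(-690)) + 83382246472) = 1/(1/(198 - 1/690) + 83382246472) = 1/(1/(136619/690) + 83382246472) = 1/(690/136619 + 83382246472) = 1/(11391599130758858/136619) = 136619/11391599130758858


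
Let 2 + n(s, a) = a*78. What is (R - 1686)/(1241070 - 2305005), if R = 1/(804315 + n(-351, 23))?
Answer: 1359096401/857645451045 ≈ 0.0015847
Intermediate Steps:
n(s, a) = -2 + 78*a (n(s, a) = -2 + a*78 = -2 + 78*a)
R = 1/806107 (R = 1/(804315 + (-2 + 78*23)) = 1/(804315 + (-2 + 1794)) = 1/(804315 + 1792) = 1/806107 ≈ 1.2405e-6)
(R - 1686)/(1241070 - 2305005) = (1/806107 - 1686)/(1241070 - 2305005) = -1359096401/806107/(-1063935) = -1359096401/806107*(-1/1063935) = 1359096401/857645451045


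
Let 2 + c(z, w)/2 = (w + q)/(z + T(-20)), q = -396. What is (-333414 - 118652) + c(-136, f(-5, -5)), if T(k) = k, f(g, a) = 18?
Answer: -5876847/13 ≈ -4.5207e+5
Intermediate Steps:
c(z, w) = -4 + 2*(-396 + w)/(-20 + z) (c(z, w) = -4 + 2*((w - 396)/(z - 20)) = -4 + 2*((-396 + w)/(-20 + z)) = -4 + 2*(-396 + w)/(-20 + z))
(-333414 - 118652) + c(-136, f(-5, -5)) = (-333414 - 118652) + 2*(-356 + 18 - 2*(-136))/(-20 - 136) = -452066 + 2*(-356 + 18 + 272)/(-156) = -452066 + 2*(-1/156)*(-66) = -452066 + 11/13 = -5876847/13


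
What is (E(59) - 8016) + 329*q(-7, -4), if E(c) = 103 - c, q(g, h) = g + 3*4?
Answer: -6327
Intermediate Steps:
q(g, h) = 12 + g (q(g, h) = g + 12 = 12 + g)
(E(59) - 8016) + 329*q(-7, -4) = ((103 - 1*59) - 8016) + 329*(12 - 7) = ((103 - 59) - 8016) + 329*5 = (44 - 8016) + 1645 = -7972 + 1645 = -6327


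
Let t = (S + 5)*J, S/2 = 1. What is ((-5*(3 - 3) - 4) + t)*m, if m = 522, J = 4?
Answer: 12528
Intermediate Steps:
S = 2 (S = 2*1 = 2)
t = 28 (t = (2 + 5)*4 = 7*4 = 28)
((-5*(3 - 3) - 4) + t)*m = ((-5*(3 - 3) - 4) + 28)*522 = ((-5*0 - 4) + 28)*522 = ((0 - 4) + 28)*522 = (-4 + 28)*522 = 24*522 = 12528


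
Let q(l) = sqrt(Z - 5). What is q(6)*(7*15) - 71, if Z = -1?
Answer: -71 + 105*I*sqrt(6) ≈ -71.0 + 257.2*I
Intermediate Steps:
q(l) = I*sqrt(6) (q(l) = sqrt(-1 - 5) = sqrt(-6) = I*sqrt(6))
q(6)*(7*15) - 71 = (I*sqrt(6))*(7*15) - 71 = (I*sqrt(6))*105 - 71 = 105*I*sqrt(6) - 71 = -71 + 105*I*sqrt(6)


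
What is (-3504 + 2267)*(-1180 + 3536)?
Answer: -2914372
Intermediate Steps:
(-3504 + 2267)*(-1180 + 3536) = -1237*2356 = -2914372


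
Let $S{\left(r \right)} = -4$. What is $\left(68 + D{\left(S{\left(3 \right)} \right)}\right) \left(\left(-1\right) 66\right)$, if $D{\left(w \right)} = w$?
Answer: $-4224$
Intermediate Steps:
$\left(68 + D{\left(S{\left(3 \right)} \right)}\right) \left(\left(-1\right) 66\right) = \left(68 - 4\right) \left(\left(-1\right) 66\right) = 64 \left(-66\right) = -4224$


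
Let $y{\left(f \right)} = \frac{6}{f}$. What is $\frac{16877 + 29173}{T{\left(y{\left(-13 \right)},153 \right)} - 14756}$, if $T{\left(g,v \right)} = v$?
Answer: $- \frac{46050}{14603} \approx -3.1535$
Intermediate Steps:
$\frac{16877 + 29173}{T{\left(y{\left(-13 \right)},153 \right)} - 14756} = \frac{16877 + 29173}{153 - 14756} = \frac{46050}{-14603} = 46050 \left(- \frac{1}{14603}\right) = - \frac{46050}{14603}$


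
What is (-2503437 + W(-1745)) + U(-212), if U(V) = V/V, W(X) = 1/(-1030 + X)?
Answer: -6947034901/2775 ≈ -2.5034e+6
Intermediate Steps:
U(V) = 1
(-2503437 + W(-1745)) + U(-212) = (-2503437 + 1/(-1030 - 1745)) + 1 = (-2503437 + 1/(-2775)) + 1 = (-2503437 - 1/2775) + 1 = -6947037676/2775 + 1 = -6947034901/2775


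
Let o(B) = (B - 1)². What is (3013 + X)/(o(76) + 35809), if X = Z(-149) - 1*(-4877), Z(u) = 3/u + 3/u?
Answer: 587802/3086833 ≈ 0.19042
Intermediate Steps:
o(B) = (-1 + B)²
Z(u) = 6/u
X = 726667/149 (X = 6/(-149) - 1*(-4877) = 6*(-1/149) + 4877 = -6/149 + 4877 = 726667/149 ≈ 4877.0)
(3013 + X)/(o(76) + 35809) = (3013 + 726667/149)/((-1 + 76)² + 35809) = 1175604/(149*(75² + 35809)) = 1175604/(149*(5625 + 35809)) = (1175604/149)/41434 = (1175604/149)*(1/41434) = 587802/3086833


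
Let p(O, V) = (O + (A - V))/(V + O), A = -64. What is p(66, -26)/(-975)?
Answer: -7/9750 ≈ -0.00071795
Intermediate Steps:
p(O, V) = (-64 + O - V)/(O + V) (p(O, V) = (O + (-64 - V))/(V + O) = (-64 + O - V)/(O + V))
p(66, -26)/(-975) = ((-64 + 66 - 1*(-26))/(66 - 26))/(-975) = ((-64 + 66 + 26)/40)*(-1/975) = ((1/40)*28)*(-1/975) = (7/10)*(-1/975) = -7/9750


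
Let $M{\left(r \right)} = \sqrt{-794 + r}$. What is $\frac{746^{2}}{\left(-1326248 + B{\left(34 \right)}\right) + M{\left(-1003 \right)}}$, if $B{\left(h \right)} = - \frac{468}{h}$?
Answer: $- \frac{213306822859400}{508342408121833} - \frac{160833124 i \sqrt{1797}}{508342408121833} \approx -0.41961 - 1.3412 \cdot 10^{-5} i$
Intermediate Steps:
$\frac{746^{2}}{\left(-1326248 + B{\left(34 \right)}\right) + M{\left(-1003 \right)}} = \frac{746^{2}}{\left(-1326248 - \frac{468}{34}\right) + \sqrt{-794 - 1003}} = \frac{556516}{\left(-1326248 - \frac{234}{17}\right) + \sqrt{-1797}} = \frac{556516}{\left(-1326248 - \frac{234}{17}\right) + i \sqrt{1797}} = \frac{556516}{- \frac{22546450}{17} + i \sqrt{1797}}$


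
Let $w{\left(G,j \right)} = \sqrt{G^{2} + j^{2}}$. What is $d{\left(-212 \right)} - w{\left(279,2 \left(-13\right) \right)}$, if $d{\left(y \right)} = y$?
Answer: $-212 - \sqrt{78517} \approx -492.21$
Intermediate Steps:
$d{\left(-212 \right)} - w{\left(279,2 \left(-13\right) \right)} = -212 - \sqrt{279^{2} + \left(2 \left(-13\right)\right)^{2}} = -212 - \sqrt{77841 + \left(-26\right)^{2}} = -212 - \sqrt{77841 + 676} = -212 - \sqrt{78517}$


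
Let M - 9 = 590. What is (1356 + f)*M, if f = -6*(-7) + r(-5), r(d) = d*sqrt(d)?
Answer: 837402 - 2995*I*sqrt(5) ≈ 8.374e+5 - 6697.0*I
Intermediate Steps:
M = 599 (M = 9 + 590 = 599)
r(d) = d**(3/2)
f = 42 - 5*I*sqrt(5) (f = -6*(-7) + (-5)**(3/2) = 42 - 5*I*sqrt(5) ≈ 42.0 - 11.18*I)
(1356 + f)*M = (1356 + (42 - 5*I*sqrt(5)))*599 = (1398 - 5*I*sqrt(5))*599 = 837402 - 2995*I*sqrt(5)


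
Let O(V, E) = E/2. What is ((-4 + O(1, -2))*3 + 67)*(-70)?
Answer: -3640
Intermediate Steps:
O(V, E) = E/2 (O(V, E) = E*(½) = E/2)
((-4 + O(1, -2))*3 + 67)*(-70) = ((-4 + (½)*(-2))*3 + 67)*(-70) = ((-4 - 1)*3 + 67)*(-70) = (-5*3 + 67)*(-70) = (-15 + 67)*(-70) = 52*(-70) = -3640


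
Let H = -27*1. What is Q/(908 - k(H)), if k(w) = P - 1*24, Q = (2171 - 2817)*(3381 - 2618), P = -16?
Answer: -246449/474 ≈ -519.93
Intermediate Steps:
Q = -492898 (Q = -646*763 = -492898)
H = -27
k(w) = -40 (k(w) = -16 - 1*24 = -16 - 24 = -40)
Q/(908 - k(H)) = -492898/(908 - 1*(-40)) = -492898/(908 + 40) = -492898/948 = -492898*1/948 = -246449/474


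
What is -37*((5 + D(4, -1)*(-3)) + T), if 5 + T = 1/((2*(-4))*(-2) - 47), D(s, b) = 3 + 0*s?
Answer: 10360/31 ≈ 334.19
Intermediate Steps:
D(s, b) = 3 (D(s, b) = 3 + 0 = 3)
T = -156/31 (T = -5 + 1/((2*(-4))*(-2) - 47) = -5 + 1/(-8*(-2) - 47) = -5 + 1/(16 - 47) = -5 + 1/(-31) = -5 - 1/31 = -156/31 ≈ -5.0323)
-37*((5 + D(4, -1)*(-3)) + T) = -37*((5 + 3*(-3)) - 156/31) = -37*((5 - 9) - 156/31) = -37*(-4 - 156/31) = -37*(-280/31) = 10360/31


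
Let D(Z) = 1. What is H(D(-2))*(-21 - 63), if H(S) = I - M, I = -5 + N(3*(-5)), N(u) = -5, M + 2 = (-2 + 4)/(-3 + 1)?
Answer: 588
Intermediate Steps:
M = -3 (M = -2 + (-2 + 4)/(-3 + 1) = -2 + 2/(-2) = -2 + 2*(-½) = -2 - 1 = -3)
I = -10 (I = -5 - 5 = -10)
H(S) = -7 (H(S) = -10 - 1*(-3) = -10 + 3 = -7)
H(D(-2))*(-21 - 63) = -7*(-21 - 63) = -7*(-84) = 588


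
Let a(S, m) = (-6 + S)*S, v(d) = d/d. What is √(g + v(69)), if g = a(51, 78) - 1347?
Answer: √949 ≈ 30.806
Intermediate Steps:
v(d) = 1
a(S, m) = S*(-6 + S)
g = 948 (g = 51*(-6 + 51) - 1347 = 51*45 - 1347 = 2295 - 1347 = 948)
√(g + v(69)) = √(948 + 1) = √949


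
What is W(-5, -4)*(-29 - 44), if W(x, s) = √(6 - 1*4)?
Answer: -73*√2 ≈ -103.24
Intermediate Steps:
W(x, s) = √2 (W(x, s) = √(6 - 4) = √2)
W(-5, -4)*(-29 - 44) = √2*(-29 - 44) = √2*(-73) = -73*√2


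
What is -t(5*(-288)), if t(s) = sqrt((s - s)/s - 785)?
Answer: -I*sqrt(785) ≈ -28.018*I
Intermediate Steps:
t(s) = I*sqrt(785) (t(s) = sqrt(0/s - 785) = sqrt(0 - 785) = sqrt(-785) = I*sqrt(785))
-t(5*(-288)) = -I*sqrt(785)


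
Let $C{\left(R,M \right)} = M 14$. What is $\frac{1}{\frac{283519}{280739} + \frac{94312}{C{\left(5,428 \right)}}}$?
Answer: $\frac{210273511}{3521987802} \approx 0.059703$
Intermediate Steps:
$C{\left(R,M \right)} = 14 M$
$\frac{1}{\frac{283519}{280739} + \frac{94312}{C{\left(5,428 \right)}}} = \frac{1}{\frac{283519}{280739} + \frac{94312}{14 \cdot 428}} = \frac{1}{283519 \cdot \frac{1}{280739} + \frac{94312}{5992}} = \frac{1}{\frac{283519}{280739} + 94312 \cdot \frac{1}{5992}} = \frac{1}{\frac{283519}{280739} + \frac{11789}{749}} = \frac{1}{\frac{3521987802}{210273511}} = \frac{210273511}{3521987802}$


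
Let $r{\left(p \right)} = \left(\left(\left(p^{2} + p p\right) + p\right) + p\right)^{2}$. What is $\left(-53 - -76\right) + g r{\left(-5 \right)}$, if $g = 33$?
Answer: $52823$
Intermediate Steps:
$r{\left(p \right)} = \left(2 p + 2 p^{2}\right)^{2}$ ($r{\left(p \right)} = \left(\left(\left(p^{2} + p^{2}\right) + p\right) + p\right)^{2} = \left(\left(2 p^{2} + p\right) + p\right)^{2} = \left(\left(p + 2 p^{2}\right) + p\right)^{2} = \left(2 p + 2 p^{2}\right)^{2}$)
$\left(-53 - -76\right) + g r{\left(-5 \right)} = \left(-53 - -76\right) + 33 \cdot 4 \left(-5\right)^{2} \left(1 - 5\right)^{2} = \left(-53 + 76\right) + 33 \cdot 4 \cdot 25 \left(-4\right)^{2} = 23 + 33 \cdot 4 \cdot 25 \cdot 16 = 23 + 33 \cdot 1600 = 23 + 52800 = 52823$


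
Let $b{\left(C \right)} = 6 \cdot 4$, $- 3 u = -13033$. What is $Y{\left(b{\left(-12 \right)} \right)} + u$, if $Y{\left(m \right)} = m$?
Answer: $\frac{13105}{3} \approx 4368.3$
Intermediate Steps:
$u = \frac{13033}{3}$ ($u = \left(- \frac{1}{3}\right) \left(-13033\right) = \frac{13033}{3} \approx 4344.3$)
$b{\left(C \right)} = 24$
$Y{\left(b{\left(-12 \right)} \right)} + u = 24 + \frac{13033}{3} = \frac{13105}{3}$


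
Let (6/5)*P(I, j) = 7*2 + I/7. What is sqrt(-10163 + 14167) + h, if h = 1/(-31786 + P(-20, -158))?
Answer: -7/222437 + 2*sqrt(1001) ≈ 63.277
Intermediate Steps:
P(I, j) = 35/3 + 5*I/42 (P(I, j) = 5*(7*2 + I/7)/6 = 5*(14 + I*(1/7))/6 = 5*(14 + I/7)/6 = 35/3 + 5*I/42)
h = -7/222437 (h = 1/(-31786 + (35/3 + (5/42)*(-20))) = 1/(-31786 + (35/3 - 50/21)) = 1/(-31786 + 65/7) = 1/(-222437/7) = -7/222437 ≈ -3.1470e-5)
sqrt(-10163 + 14167) + h = sqrt(-10163 + 14167) - 7/222437 = sqrt(4004) - 7/222437 = 2*sqrt(1001) - 7/222437 = -7/222437 + 2*sqrt(1001)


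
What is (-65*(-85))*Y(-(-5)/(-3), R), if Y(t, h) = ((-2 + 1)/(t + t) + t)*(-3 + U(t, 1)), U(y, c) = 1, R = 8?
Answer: 45305/3 ≈ 15102.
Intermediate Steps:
Y(t, h) = 1/t - 2*t (Y(t, h) = ((-2 + 1)/(t + t) + t)*(-3 + 1) = (-1/(2*t) + t)*(-2) = (t - 1/(2*t))*(-2) = 1/t - 2*t)
(-65*(-85))*Y(-(-5)/(-3), R) = (-65*(-85))*(1/(-(-5)/(-3)) - (-10)*(-1/(-3))) = 5525*(1/(-(-5)*(-1)/3) - (-10)*(-1*(-⅓))) = 5525*(1/(-5*⅓) - (-10)/3) = 5525*(1/(-5/3) - 2*(-5/3)) = 5525*(-⅗ + 10/3) = 5525*(41/15) = 45305/3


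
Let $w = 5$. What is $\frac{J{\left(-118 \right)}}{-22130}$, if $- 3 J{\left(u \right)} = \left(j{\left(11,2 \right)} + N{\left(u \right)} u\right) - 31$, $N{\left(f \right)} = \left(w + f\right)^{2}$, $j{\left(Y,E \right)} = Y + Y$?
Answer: $- \frac{1506751}{66390} \approx -22.695$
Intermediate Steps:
$j{\left(Y,E \right)} = 2 Y$
$N{\left(f \right)} = \left(5 + f\right)^{2}$
$J{\left(u \right)} = 3 - \frac{u \left(5 + u\right)^{2}}{3}$ ($J{\left(u \right)} = - \frac{\left(2 \cdot 11 + \left(5 + u\right)^{2} u\right) - 31}{3} = - \frac{\left(22 + u \left(5 + u\right)^{2}\right) - 31}{3} = - \frac{-9 + u \left(5 + u\right)^{2}}{3} = 3 - \frac{u \left(5 + u\right)^{2}}{3}$)
$\frac{J{\left(-118 \right)}}{-22130} = \frac{3 - - \frac{118 \left(5 - 118\right)^{2}}{3}}{-22130} = \left(3 - - \frac{118 \left(-113\right)^{2}}{3}\right) \left(- \frac{1}{22130}\right) = \left(3 - \left(- \frac{118}{3}\right) 12769\right) \left(- \frac{1}{22130}\right) = \left(3 + \frac{1506742}{3}\right) \left(- \frac{1}{22130}\right) = \frac{1506751}{3} \left(- \frac{1}{22130}\right) = - \frac{1506751}{66390}$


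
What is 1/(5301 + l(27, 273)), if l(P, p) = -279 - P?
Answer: 1/4995 ≈ 0.00020020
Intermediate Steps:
1/(5301 + l(27, 273)) = 1/(5301 + (-279 - 1*27)) = 1/(5301 + (-279 - 27)) = 1/(5301 - 306) = 1/4995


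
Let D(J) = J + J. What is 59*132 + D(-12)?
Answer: 7764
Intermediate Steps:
D(J) = 2*J
59*132 + D(-12) = 59*132 + 2*(-12) = 7788 - 24 = 7764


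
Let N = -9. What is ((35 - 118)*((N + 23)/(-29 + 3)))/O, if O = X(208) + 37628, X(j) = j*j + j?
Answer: 581/1054300 ≈ 0.00055108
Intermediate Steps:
X(j) = j + j**2 (X(j) = j**2 + j = j + j**2)
O = 81100 (O = 208*(1 + 208) + 37628 = 208*209 + 37628 = 43472 + 37628 = 81100)
((35 - 118)*((N + 23)/(-29 + 3)))/O = ((35 - 118)*((-9 + 23)/(-29 + 3)))/81100 = -1162/(-26)*(1/81100) = -1162*(-1)/26*(1/81100) = -83*(-7/13)*(1/81100) = (581/13)*(1/81100) = 581/1054300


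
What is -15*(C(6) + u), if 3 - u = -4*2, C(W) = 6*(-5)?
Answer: 285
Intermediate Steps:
C(W) = -30
u = 11 (u = 3 - (-4)*2 = 3 - 1*(-8) = 3 + 8 = 11)
-15*(C(6) + u) = -15*(-30 + 11) = -15*(-19) = 285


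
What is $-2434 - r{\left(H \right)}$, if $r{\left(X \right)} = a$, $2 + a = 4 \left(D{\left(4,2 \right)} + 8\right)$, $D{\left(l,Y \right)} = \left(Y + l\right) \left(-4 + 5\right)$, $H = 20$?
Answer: $-2488$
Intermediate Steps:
$D{\left(l,Y \right)} = Y + l$ ($D{\left(l,Y \right)} = \left(Y + l\right) 1 = Y + l$)
$a = 54$ ($a = -2 + 4 \left(\left(2 + 4\right) + 8\right) = -2 + 4 \left(6 + 8\right) = -2 + 4 \cdot 14 = -2 + 56 = 54$)
$r{\left(X \right)} = 54$
$-2434 - r{\left(H \right)} = -2434 - 54 = -2488$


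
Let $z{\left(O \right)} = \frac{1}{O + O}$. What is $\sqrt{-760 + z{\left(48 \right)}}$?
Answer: $\frac{i \sqrt{437754}}{24} \approx 27.568 i$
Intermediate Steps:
$z{\left(O \right)} = \frac{1}{2 O}$
$\sqrt{-760 + z{\left(48 \right)}} = \sqrt{-760 + \frac{1}{2 \cdot 48}} = \sqrt{-760 + \frac{1}{2} \cdot \frac{1}{48}} = \sqrt{-760 + \frac{1}{96}} = \sqrt{- \frac{72959}{96}} = \frac{i \sqrt{437754}}{24}$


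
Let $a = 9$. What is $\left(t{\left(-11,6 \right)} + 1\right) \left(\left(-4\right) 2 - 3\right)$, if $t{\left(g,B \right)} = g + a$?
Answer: $11$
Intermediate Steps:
$t{\left(g,B \right)} = 9 + g$ ($t{\left(g,B \right)} = g + 9 = 9 + g$)
$\left(t{\left(-11,6 \right)} + 1\right) \left(\left(-4\right) 2 - 3\right) = \left(\left(9 - 11\right) + 1\right) \left(\left(-4\right) 2 - 3\right) = \left(-2 + 1\right) \left(-8 - 3\right) = \left(-1\right) \left(-11\right) = 11$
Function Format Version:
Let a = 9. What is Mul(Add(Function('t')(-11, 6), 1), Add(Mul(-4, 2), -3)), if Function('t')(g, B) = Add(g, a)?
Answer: 11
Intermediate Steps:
Function('t')(g, B) = Add(9, g) (Function('t')(g, B) = Add(g, 9) = Add(9, g))
Mul(Add(Function('t')(-11, 6), 1), Add(Mul(-4, 2), -3)) = Mul(Add(Add(9, -11), 1), Add(Mul(-4, 2), -3)) = Mul(Add(-2, 1), Add(-8, -3)) = Mul(-1, -11) = 11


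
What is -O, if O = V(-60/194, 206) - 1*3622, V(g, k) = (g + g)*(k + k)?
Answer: 376054/97 ≈ 3876.8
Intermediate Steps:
V(g, k) = 4*g*k (V(g, k) = (2*g)*(2*k) = 4*g*k)
O = -376054/97 (O = 4*(-60/194)*206 - 1*3622 = 4*(-60*1/194)*206 - 3622 = 4*(-30/97)*206 - 3622 = -24720/97 - 3622 = -376054/97 ≈ -3876.8)
-O = -1*(-376054/97) = 376054/97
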